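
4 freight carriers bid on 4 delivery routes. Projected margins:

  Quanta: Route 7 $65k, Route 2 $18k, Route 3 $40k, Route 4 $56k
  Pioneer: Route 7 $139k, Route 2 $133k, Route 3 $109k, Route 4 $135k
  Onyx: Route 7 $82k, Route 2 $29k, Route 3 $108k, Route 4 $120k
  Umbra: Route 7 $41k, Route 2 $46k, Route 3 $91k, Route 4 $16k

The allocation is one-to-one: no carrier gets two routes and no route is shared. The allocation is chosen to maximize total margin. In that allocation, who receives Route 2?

Optimal: Quanta→Route 7 ($65k), Pioneer→Route 2 ($133k), Onyx→Route 4 ($120k), Umbra→Route 3 ($91k) — total 65+133+120+91 = $409k.
Row-greedy (each carrier in turn takes its best remaining route) gives $354k, worse by 55.
Next-best assignment: Quanta→Route 2, Pioneer→Route 7, Onyx→Route 4, Umbra→Route 3 = $368k.
Checked against all permutations: $409k is optimal.
Pioneer's own top route is Route 7 ($139k), but forcing Pioneer→Route 7 and reassigning the rest optimally gives only $368k — worse by 41.

Pioneer receives Route 2.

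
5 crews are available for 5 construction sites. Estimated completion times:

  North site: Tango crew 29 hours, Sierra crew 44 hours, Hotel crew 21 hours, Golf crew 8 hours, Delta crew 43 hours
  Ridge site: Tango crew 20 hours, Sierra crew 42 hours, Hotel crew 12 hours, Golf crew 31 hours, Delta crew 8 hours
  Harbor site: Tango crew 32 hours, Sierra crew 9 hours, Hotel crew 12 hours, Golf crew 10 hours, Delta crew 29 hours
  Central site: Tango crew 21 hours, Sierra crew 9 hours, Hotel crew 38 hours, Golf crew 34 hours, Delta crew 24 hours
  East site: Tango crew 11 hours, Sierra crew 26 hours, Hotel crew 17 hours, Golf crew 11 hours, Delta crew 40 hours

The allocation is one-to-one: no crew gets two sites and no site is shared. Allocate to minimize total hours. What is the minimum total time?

Min total: 48 hours

Optimal: Tango crew→East site (11 hours), Sierra crew→Central site (9 hours), Hotel crew→Harbor site (12 hours), Golf crew→North site (8 hours), Delta crew→Ridge site (8 hours) — total 11+9+12+8+8 = 48 hours.
Row-greedy (each crew in turn takes its cheapest remaining site) gives 64 hours, worse by 16.
Checked against all permutations: 48 hours is optimal.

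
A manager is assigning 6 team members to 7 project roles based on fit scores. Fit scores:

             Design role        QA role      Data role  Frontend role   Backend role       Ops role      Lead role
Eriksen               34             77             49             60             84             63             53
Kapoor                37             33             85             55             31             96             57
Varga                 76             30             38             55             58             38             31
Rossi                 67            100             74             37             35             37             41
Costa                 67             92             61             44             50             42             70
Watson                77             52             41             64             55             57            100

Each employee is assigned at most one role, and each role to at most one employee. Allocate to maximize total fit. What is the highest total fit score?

Optimal: Eriksen→Backend role (84 pts), Kapoor→Ops role (96 pts), Varga→Design role (76 pts), Rossi→Data role (74 pts), Costa→QA role (92 pts), Watson→Lead role (100 pts) — total 84+96+76+74+92+100 = 522 pts.
Max-entry greedy (repeatedly take the single best remaining cell) gives 517 pts, worse by 5.
Every other assignment is strictly worse.

Max total: 522 pts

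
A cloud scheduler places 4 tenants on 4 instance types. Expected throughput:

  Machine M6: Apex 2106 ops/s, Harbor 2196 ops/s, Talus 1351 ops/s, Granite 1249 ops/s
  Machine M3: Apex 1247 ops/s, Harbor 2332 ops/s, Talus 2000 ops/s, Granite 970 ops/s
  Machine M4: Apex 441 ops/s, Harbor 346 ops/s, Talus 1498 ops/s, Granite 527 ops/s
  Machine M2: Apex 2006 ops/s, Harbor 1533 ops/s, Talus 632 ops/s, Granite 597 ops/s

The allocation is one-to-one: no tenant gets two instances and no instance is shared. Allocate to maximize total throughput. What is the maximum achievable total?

Maximum total: 7085 ops/s

Treat this as an assignment problem: match each tenant to one instance.
Optimal: Apex→Machine M2 (2006 ops/s), Harbor→Machine M3 (2332 ops/s), Talus→Machine M4 (1498 ops/s), Granite→Machine M6 (1249 ops/s) — total 2006+2332+1498+1249 = 7085 ops/s.
Column-greedy (each instance in turn goes to its best remaining tenant) gives 6729 ops/s, worse by 356.
Next-best assignment: Apex→Machine M2, Harbor→Machine M6, Talus→Machine M3, Granite→Machine M4 = 6729 ops/s.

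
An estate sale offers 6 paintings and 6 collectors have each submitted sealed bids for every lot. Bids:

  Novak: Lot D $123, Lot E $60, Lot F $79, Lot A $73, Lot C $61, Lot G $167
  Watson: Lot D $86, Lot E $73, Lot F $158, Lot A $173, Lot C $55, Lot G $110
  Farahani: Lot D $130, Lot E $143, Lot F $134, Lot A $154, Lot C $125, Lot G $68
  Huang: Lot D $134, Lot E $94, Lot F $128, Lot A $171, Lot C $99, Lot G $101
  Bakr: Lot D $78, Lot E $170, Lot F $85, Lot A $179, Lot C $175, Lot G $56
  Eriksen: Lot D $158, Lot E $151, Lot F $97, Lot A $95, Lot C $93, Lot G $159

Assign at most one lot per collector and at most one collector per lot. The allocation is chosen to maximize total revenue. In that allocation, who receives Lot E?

Farahani receives Lot E.

This is the linear assignment problem.
Optimal: Novak→Lot G ($167), Watson→Lot F ($158), Farahani→Lot E ($143), Huang→Lot A ($171), Bakr→Lot C ($175), Eriksen→Lot D ($158) — total 167+158+143+171+175+158 = $972.
Next-best assignment: Novak→Lot G, Watson→Lot F, Farahani→Lot D, Huang→Lot A, Bakr→Lot C, Eriksen→Lot E = $952.
Swapping Eriksen↔Bakr (Eriksen→Lot C $93, Bakr→Lot D $78) loses 162.
Checked against all permutations: $972 is optimal.
Farahani's own top lot is Lot A ($154), but forcing Farahani→Lot A and reassigning the rest optimally gives only $939 — worse by 33.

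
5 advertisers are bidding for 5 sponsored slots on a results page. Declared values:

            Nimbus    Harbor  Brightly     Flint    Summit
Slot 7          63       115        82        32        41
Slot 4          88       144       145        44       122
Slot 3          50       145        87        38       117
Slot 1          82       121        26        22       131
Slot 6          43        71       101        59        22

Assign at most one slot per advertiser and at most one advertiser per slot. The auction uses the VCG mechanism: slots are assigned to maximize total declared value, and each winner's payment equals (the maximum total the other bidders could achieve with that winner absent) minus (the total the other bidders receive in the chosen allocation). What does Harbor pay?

Harbor pays $5.

Efficient allocation: Nimbus→Slot 7 ($63), Harbor→Slot 3 ($145), Brightly→Slot 4 ($145), Flint→Slot 6 ($59), Summit→Slot 1 ($131); total welfare W = $543.
Harbor receives Slot 3 at value $145, so the others get W − 145 = $398.
Without Harbor: best allocation of the remaining 4 bidders over all 5 slots is Nimbus→Slot 1 ($82), Brightly→Slot 4 ($145), Flint→Slot 6 ($59), Summit→Slot 3 ($117), total $403.
VCG payment = (others' best without Harbor) − (others' welfare with Harbor) = 403 − 398 = $5.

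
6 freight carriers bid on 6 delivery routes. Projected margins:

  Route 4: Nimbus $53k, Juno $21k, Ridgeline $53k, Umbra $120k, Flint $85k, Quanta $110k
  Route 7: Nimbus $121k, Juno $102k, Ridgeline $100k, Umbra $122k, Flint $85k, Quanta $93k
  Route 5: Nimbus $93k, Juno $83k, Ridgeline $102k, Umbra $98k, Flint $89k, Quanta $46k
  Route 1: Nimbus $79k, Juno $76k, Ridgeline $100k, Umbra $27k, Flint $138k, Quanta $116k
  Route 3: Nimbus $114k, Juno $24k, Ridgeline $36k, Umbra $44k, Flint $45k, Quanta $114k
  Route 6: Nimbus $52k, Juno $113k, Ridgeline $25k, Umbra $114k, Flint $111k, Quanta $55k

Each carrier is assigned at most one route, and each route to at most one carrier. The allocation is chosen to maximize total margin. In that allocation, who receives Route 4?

Umbra receives Route 4.

This is the linear assignment problem.
Optimal: Nimbus→Route 7 ($121k), Juno→Route 6 ($113k), Ridgeline→Route 5 ($102k), Umbra→Route 4 ($120k), Flint→Route 1 ($138k), Quanta→Route 3 ($114k) — total 121+113+102+120+138+114 = $708k.
Max-entry greedy (repeatedly take the single best remaining cell) gives $699k, worse by 9.
Next-best assignment: Nimbus→Route 3, Juno→Route 6, Ridgeline→Route 5, Umbra→Route 7, Flint→Route 1, Quanta→Route 4 = $699k.
Umbra's own top route is Route 7 ($122k), but forcing Umbra→Route 7 and reassigning the rest optimally gives only $699k — worse by 9.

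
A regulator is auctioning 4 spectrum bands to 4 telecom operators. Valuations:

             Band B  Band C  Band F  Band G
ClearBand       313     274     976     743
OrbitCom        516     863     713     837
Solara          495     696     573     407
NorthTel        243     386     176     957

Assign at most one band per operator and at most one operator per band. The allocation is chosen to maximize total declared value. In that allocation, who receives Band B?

Optimal: ClearBand→Band F ($976M), OrbitCom→Band C ($863M), Solara→Band B ($495M), NorthTel→Band G ($957M) — total 976+863+495+957 = $3291M.
Column-greedy (each band in turn goes to its best remaining operator) gives $3145M, worse by 146.
Next-best assignment: ClearBand→Band F, OrbitCom→Band B, Solara→Band C, NorthTel→Band G = $3145M.
Every other assignment is strictly worse.
Solara's own top band is Band C ($696M), but forcing Solara→Band C and reassigning the rest optimally gives only $3145M — worse by 146.

Solara receives Band B.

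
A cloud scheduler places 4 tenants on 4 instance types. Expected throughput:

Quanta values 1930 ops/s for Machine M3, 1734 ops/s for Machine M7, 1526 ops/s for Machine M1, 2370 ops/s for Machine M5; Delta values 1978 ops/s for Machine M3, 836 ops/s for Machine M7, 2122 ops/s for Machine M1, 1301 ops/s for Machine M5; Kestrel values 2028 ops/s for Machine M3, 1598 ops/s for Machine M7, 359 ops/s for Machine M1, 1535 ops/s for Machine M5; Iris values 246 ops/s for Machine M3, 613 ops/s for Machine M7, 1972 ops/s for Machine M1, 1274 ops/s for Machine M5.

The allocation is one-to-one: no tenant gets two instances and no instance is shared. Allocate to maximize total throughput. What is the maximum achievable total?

Optimal: Quanta→Machine M5 (2370 ops/s), Delta→Machine M3 (1978 ops/s), Kestrel→Machine M7 (1598 ops/s), Iris→Machine M1 (1972 ops/s) — total 2370+1978+1598+1972 = 7918 ops/s.
Max-entry greedy (repeatedly take the single best remaining cell) gives 7133 ops/s, worse by 785.
Next-best assignment: Quanta→Machine M7, Delta→Machine M3, Kestrel→Machine M5, Iris→Machine M1 = 7219 ops/s.
Swapping Iris↔Delta (Iris→Machine M3 246 ops/s, Delta→Machine M1 2122 ops/s) loses 1582.

Max total: 7918 ops/s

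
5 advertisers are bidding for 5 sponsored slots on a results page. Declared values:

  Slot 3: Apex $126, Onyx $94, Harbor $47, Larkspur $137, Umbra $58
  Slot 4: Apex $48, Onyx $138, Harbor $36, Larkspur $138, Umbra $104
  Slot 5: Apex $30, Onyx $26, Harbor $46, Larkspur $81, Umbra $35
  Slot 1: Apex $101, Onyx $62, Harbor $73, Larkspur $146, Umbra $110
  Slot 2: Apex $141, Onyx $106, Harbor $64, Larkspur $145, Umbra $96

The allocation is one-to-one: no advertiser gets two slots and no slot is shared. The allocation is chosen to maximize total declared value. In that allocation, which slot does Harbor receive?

Optimal: Apex→Slot 2 ($141), Onyx→Slot 4 ($138), Harbor→Slot 5 ($46), Larkspur→Slot 3 ($137), Umbra→Slot 1 ($110) — total 141+138+46+137+110 = $572.
Max-entry greedy (repeatedly take the single best remaining cell) gives $529, worse by 43.
Next-best assignment: Apex→Slot 3, Onyx→Slot 4, Harbor→Slot 5, Larkspur→Slot 2, Umbra→Slot 1 = $565.
Harbor's own top slot is Slot 1 ($73), but forcing Harbor→Slot 1 and reassigning the rest optimally gives only $524 — worse by 48.

Harbor receives Slot 5.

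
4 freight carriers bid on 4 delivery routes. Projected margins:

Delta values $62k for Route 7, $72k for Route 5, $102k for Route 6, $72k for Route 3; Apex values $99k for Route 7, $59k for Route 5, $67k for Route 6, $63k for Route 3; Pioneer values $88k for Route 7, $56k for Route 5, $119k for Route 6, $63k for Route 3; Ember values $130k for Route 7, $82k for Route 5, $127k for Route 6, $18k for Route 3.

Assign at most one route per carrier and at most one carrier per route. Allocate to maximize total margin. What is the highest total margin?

Maximum total: $384k

Optimal: Delta→Route 5 ($72k), Apex→Route 3 ($63k), Pioneer→Route 6 ($119k), Ember→Route 7 ($130k) — total 72+63+119+130 = $384k.
Row-greedy (each carrier in turn takes its best remaining route) gives $346k, worse by 38.
Checked against all permutations: $384k is optimal.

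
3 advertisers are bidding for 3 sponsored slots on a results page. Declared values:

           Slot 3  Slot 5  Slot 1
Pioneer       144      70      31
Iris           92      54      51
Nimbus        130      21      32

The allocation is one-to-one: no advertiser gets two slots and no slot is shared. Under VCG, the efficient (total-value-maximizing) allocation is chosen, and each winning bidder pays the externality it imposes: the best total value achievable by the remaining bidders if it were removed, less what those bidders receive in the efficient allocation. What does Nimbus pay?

Efficient allocation: Pioneer→Slot 5 ($70), Iris→Slot 1 ($51), Nimbus→Slot 3 ($130); total welfare W = $251.
Nimbus receives Slot 3 at value $130, so the others get W − 130 = $121.
Without Nimbus: best allocation of the remaining 2 bidders over all 3 slots is Pioneer→Slot 3 ($144), Iris→Slot 5 ($54), total $198.
VCG payment = (others' best without Nimbus) − (others' welfare with Nimbus) = 198 − 121 = $77.

Nimbus pays $77.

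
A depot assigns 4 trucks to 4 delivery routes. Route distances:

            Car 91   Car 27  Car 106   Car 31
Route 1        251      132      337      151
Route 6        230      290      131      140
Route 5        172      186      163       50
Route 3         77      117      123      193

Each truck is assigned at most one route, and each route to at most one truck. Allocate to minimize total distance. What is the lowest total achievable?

Minimum total: 390 km

This is a one-to-one assignment (minimum-cost bipartite matching).
Optimal: Car 91→Route 3 (77 km), Car 27→Route 1 (132 km), Car 106→Route 6 (131 km), Car 31→Route 5 (50 km) — total 77+132+131+50 = 390 km.
Next-best assignment: Car 91→Route 3, Car 27→Route 1, Car 106→Route 5, Car 31→Route 6 = 512 km.
Every other assignment is strictly worse.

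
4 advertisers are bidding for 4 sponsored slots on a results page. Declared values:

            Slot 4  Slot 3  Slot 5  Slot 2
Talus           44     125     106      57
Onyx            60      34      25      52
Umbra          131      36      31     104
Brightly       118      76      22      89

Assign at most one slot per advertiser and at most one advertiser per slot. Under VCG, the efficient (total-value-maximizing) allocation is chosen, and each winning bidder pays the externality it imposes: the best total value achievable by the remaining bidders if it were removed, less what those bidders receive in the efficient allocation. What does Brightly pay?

Efficient allocation: Talus→Slot 3 ($125), Onyx→Slot 5 ($25), Umbra→Slot 2 ($104), Brightly→Slot 4 ($118); total welfare W = $372.
Brightly receives Slot 4 at value $118, so the others get W − 118 = $254.
Without Brightly: best allocation of the remaining 3 bidders over all 4 slots is Talus→Slot 3 ($125), Onyx→Slot 2 ($52), Umbra→Slot 4 ($131), total $308.
VCG payment = (others' best without Brightly) − (others' welfare with Brightly) = 308 − 254 = $54.

Brightly pays $54.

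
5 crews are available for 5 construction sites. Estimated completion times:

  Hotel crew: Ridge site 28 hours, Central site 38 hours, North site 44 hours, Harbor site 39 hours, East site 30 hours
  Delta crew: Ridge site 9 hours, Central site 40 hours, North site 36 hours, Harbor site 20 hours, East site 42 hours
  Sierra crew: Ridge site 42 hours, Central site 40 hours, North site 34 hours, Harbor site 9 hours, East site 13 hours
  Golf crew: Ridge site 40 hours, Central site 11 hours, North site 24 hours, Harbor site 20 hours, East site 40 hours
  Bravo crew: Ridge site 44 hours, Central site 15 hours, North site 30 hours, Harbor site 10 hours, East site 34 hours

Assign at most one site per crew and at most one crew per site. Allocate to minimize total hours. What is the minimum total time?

This is the linear assignment problem.
Optimal: Hotel crew→North site (44 hours), Delta crew→Ridge site (9 hours), Sierra crew→East site (13 hours), Golf crew→Central site (11 hours), Bravo crew→Harbor site (10 hours) — total 44+9+13+11+10 = 87 hours.
Column-greedy (each site in turn goes to its cheapest remaining crew) gives 89 hours, worse by 2.
No other one-to-one assignment undercuts 87 hours.

Minimum total: 87 hours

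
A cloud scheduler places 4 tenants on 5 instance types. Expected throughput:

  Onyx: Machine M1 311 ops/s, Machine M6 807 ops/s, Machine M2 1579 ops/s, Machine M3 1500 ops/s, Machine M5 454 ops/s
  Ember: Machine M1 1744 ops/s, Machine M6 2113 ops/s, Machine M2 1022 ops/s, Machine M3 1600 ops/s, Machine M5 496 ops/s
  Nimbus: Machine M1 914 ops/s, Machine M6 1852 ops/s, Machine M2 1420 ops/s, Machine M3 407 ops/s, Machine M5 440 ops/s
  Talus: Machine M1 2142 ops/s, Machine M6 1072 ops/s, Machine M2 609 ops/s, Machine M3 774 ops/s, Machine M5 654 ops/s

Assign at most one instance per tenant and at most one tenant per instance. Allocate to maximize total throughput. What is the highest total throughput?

Optimal: Onyx→Machine M3 (1500 ops/s), Ember→Machine M6 (2113 ops/s), Nimbus→Machine M2 (1420 ops/s), Talus→Machine M1 (2142 ops/s) — total 1500+2113+1420+2142 = 7175 ops/s.
Max-entry greedy (repeatedly take the single best remaining cell) gives 6274 ops/s, worse by 901.
Swapping Ember↔Onyx (Ember→Machine M3 1600 ops/s, Onyx→Machine M6 807 ops/s) loses 1206.

Maximum total: 7175 ops/s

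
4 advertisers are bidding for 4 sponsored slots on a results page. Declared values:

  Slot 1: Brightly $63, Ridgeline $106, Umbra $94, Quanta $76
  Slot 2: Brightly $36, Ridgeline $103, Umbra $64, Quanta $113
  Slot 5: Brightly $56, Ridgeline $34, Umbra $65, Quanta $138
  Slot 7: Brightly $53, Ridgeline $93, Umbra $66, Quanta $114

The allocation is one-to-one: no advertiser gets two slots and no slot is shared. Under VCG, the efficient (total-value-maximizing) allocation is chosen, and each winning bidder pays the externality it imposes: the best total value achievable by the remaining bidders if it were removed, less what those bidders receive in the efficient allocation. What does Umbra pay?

Umbra pays $10.

Efficient allocation: Brightly→Slot 7 ($53), Ridgeline→Slot 2 ($103), Umbra→Slot 1 ($94), Quanta→Slot 5 ($138); total welfare W = $388.
Umbra receives Slot 1 at value $94, so the others get W − 94 = $294.
Without Umbra: best allocation of the remaining 3 bidders over all 4 slots is Brightly→Slot 1 ($63), Ridgeline→Slot 2 ($103), Quanta→Slot 5 ($138), total $304.
VCG payment = (others' best without Umbra) − (others' welfare with Umbra) = 304 − 294 = $10.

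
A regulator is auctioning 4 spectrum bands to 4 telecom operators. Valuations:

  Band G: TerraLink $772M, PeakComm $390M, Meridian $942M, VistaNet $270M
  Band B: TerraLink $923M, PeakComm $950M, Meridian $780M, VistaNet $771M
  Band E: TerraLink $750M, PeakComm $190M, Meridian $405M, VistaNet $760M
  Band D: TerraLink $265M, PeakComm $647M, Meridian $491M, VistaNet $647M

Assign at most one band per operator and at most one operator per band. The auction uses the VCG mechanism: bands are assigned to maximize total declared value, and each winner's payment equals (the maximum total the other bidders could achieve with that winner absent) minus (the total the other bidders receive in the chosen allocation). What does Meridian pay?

Meridian pays $135M.

Efficient allocation: TerraLink→Band E ($750M), PeakComm→Band B ($950M), Meridian→Band G ($942M), VistaNet→Band D ($647M); total welfare W = $3289M.
Meridian receives Band G at value $942M, so the others get W − 942 = $2347M.
Without Meridian: best allocation of the remaining 3 bidders over all 4 bands is TerraLink→Band G ($772M), PeakComm→Band B ($950M), VistaNet→Band E ($760M), total $2482M.
VCG payment = (others' best without Meridian) − (others' welfare with Meridian) = 2482 − 2347 = $135M.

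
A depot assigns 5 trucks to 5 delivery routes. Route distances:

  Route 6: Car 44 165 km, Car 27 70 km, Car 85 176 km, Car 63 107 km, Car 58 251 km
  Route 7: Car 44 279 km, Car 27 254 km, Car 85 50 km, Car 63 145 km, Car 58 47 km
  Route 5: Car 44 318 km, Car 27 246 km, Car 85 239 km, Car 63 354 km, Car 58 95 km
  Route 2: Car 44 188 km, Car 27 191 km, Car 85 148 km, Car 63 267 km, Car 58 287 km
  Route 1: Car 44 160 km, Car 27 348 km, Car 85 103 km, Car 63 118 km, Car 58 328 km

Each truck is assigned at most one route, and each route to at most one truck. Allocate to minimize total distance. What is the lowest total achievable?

Minimum total: 521 km

This is a one-to-one assignment (minimum-cost bipartite matching).
Optimal: Car 44→Route 2 (188 km), Car 27→Route 6 (70 km), Car 85→Route 7 (50 km), Car 63→Route 1 (118 km), Car 58→Route 5 (95 km) — total 188+70+50+118+95 = 521 km.
Column-greedy (each route in turn goes to its cheapest remaining truck) gives 662 km, worse by 141.
Next-best assignment: Car 44→Route 2, Car 27→Route 6, Car 85→Route 1, Car 63→Route 7, Car 58→Route 5 = 601 km.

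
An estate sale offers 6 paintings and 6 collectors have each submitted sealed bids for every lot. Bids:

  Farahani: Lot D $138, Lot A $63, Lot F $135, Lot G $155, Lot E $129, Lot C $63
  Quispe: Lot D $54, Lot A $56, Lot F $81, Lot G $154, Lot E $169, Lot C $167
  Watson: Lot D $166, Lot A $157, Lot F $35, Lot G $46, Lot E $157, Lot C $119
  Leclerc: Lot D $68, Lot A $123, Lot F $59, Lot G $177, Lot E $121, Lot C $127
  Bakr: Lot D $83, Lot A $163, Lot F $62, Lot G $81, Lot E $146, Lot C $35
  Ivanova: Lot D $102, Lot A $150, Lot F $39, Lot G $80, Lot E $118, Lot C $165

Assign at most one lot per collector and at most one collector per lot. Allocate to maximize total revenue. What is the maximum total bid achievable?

Max total: $975

Optimal: Farahani→Lot F ($135), Quispe→Lot E ($169), Watson→Lot D ($166), Leclerc→Lot G ($177), Bakr→Lot A ($163), Ivanova→Lot C ($165) — total 135+169+166+177+163+165 = $975.
Row-greedy (each collector in turn takes its best remaining lot) gives $819, worse by 156.
Every other assignment is strictly worse.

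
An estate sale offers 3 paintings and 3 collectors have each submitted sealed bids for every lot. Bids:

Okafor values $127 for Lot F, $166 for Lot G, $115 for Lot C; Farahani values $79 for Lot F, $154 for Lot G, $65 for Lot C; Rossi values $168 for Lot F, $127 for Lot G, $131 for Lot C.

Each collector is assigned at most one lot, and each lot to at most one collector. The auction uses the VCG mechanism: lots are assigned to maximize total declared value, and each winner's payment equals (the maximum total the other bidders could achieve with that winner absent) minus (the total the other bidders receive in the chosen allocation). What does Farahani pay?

Farahani pays $51.

Efficient allocation: Okafor→Lot C ($115), Farahani→Lot G ($154), Rossi→Lot F ($168); total welfare W = $437.
Farahani receives Lot G at value $154, so the others get W − 154 = $283.
Without Farahani: best allocation of the remaining 2 bidders over all 3 lots is Okafor→Lot G ($166), Rossi→Lot F ($168), total $334.
VCG payment = (others' best without Farahani) − (others' welfare with Farahani) = 334 − 283 = $51.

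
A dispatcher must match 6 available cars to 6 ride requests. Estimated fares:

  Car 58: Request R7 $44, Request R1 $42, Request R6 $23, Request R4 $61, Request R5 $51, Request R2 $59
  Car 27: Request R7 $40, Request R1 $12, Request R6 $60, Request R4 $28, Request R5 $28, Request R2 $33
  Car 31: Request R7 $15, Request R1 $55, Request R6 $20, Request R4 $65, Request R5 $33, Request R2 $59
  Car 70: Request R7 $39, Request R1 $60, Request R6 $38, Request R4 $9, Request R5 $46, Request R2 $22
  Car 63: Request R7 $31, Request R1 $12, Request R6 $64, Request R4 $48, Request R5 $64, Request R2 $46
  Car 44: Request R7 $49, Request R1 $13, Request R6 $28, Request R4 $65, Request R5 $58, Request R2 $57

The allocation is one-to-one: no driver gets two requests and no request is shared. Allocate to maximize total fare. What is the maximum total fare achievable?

Max total: $357

Optimal: Car 58→Request R2 ($59), Car 27→Request R6 ($60), Car 31→Request R4 ($65), Car 70→Request R1 ($60), Car 63→Request R5 ($64), Car 44→Request R7 ($49) — total 59+60+65+60+64+49 = $357.
Row-greedy (each driver in turn takes its best remaining request) gives $353, worse by 4.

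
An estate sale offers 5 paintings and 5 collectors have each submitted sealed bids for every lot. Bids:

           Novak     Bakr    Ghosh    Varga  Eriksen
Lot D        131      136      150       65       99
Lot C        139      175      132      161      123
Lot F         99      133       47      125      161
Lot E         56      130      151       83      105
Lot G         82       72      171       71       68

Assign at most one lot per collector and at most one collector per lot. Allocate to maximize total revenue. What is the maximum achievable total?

Optimal: Novak→Lot D ($131), Bakr→Lot E ($130), Ghosh→Lot G ($171), Varga→Lot C ($161), Eriksen→Lot F ($161) — total 131+130+171+161+161 = $754.
Column-greedy (each lot in turn goes to its best remaining collector) gives $651, worse by 103.
Swapping Ghosh↔Varga (Ghosh→Lot C $132, Varga→Lot G $71) loses 129.
Checked against all permutations: $754 is optimal.

Max total: $754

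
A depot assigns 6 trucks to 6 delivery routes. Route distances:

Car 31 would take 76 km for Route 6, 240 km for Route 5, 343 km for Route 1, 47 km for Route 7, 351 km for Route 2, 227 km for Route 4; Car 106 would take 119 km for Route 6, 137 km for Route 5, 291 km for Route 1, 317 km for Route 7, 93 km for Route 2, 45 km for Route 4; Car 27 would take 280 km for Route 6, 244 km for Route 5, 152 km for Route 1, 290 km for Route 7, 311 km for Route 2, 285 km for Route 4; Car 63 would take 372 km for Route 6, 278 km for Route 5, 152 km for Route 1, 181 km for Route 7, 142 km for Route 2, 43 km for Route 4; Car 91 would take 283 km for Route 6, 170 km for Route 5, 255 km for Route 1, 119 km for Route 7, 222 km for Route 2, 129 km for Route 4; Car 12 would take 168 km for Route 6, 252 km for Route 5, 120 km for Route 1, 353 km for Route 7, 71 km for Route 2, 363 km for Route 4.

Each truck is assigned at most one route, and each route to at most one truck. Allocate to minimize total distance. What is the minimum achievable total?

Optimal: Car 31→Route 6 (76 km), Car 106→Route 5 (137 km), Car 27→Route 1 (152 km), Car 63→Route 4 (43 km), Car 91→Route 7 (119 km), Car 12→Route 2 (71 km) — total 76+137+152+43+119+71 = 598 km.
Column-greedy (each route in turn goes to its cheapest remaining truck) gives 879 km, worse by 281.
Next-best assignment: Car 31→Route 7, Car 106→Route 6, Car 27→Route 1, Car 63→Route 4, Car 91→Route 5, Car 12→Route 2 = 602 km.
No other one-to-one assignment undercuts 598 km.

Min total: 598 km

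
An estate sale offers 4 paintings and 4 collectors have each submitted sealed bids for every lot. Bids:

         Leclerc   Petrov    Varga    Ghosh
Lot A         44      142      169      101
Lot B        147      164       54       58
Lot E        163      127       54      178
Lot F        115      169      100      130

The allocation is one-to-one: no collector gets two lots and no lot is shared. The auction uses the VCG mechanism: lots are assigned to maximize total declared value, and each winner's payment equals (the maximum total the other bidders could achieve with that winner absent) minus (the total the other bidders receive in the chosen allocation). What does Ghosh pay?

Efficient allocation: Leclerc→Lot B ($147), Petrov→Lot F ($169), Varga→Lot A ($169), Ghosh→Lot E ($178); total welfare W = $663.
Ghosh receives Lot E at value $178, so the others get W − 178 = $485.
Without Ghosh: best allocation of the remaining 3 bidders over all 4 lots is Leclerc→Lot E ($163), Petrov→Lot F ($169), Varga→Lot A ($169), total $501.
VCG payment = (others' best without Ghosh) − (others' welfare with Ghosh) = 501 − 485 = $16.

Ghosh pays $16.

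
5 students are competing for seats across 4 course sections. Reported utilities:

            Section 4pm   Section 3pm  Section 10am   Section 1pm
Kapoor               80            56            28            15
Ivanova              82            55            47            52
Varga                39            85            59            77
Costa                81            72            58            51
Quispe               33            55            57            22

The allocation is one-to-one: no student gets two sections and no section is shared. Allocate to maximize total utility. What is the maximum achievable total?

This is a one-to-one assignment (maximum-weight bipartite matching).
Optimal: Ivanova→Section 4pm (82 points), Costa→Section 3pm (72 points), Quispe→Section 10am (57 points), Varga→Section 1pm (77 points) — total 82+72+57+77 = 288 points.
Column-greedy (each section in turn goes to its best remaining student) gives 247 points, worse by 41.
Next-best assignment: Kapoor→Section 4pm, Costa→Section 3pm, Quispe→Section 10am, Varga→Section 1pm = 286 points.
Checked against all permutations: 288 points is optimal.

Maximum total: 288 points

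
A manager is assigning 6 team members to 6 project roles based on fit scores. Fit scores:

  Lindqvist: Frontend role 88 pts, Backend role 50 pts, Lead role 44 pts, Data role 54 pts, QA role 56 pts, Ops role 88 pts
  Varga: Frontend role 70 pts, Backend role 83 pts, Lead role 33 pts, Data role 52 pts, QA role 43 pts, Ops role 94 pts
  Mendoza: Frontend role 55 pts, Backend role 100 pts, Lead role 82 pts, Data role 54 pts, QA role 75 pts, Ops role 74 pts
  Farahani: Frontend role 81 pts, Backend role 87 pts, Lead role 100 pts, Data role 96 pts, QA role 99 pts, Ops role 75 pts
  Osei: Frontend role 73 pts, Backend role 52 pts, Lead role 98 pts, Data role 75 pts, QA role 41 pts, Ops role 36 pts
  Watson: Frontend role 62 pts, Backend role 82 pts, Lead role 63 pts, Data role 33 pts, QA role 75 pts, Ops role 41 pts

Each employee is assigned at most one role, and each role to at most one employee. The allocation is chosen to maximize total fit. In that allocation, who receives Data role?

Farahani receives Data role.

Optimal: Lindqvist→Frontend role (88 pts), Varga→Ops role (94 pts), Mendoza→Backend role (100 pts), Farahani→Data role (96 pts), Osei→Lead role (98 pts), Watson→QA role (75 pts) — total 88+94+100+96+98+75 = 551 pts.
Max-entry greedy (repeatedly take the single best remaining cell) gives 532 pts, worse by 19.
Swapping Mendoza↔Varga (Mendoza→Ops role 74 pts, Varga→Backend role 83 pts) loses 37.
Farahani's own top role is Lead role (100 pts), but forcing Farahani→Lead role and reassigning the rest optimally gives only 532 pts — worse by 19.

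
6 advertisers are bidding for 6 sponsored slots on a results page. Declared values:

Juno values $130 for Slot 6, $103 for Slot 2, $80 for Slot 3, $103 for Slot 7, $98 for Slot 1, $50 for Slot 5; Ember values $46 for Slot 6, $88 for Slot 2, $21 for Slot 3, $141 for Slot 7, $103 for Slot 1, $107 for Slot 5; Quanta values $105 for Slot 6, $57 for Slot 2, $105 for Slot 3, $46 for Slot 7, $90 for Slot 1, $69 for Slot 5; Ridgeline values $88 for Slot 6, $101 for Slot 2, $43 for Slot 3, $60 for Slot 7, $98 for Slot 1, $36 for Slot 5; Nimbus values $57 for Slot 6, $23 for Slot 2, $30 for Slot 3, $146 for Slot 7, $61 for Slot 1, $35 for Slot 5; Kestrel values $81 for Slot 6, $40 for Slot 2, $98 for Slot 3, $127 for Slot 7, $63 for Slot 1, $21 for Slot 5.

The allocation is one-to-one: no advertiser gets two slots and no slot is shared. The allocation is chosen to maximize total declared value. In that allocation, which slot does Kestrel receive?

Kestrel receives Slot 3.

Treat this as an assignment problem: match each advertiser to one slot.
Optimal: Juno→Slot 6 ($130), Ember→Slot 5 ($107), Quanta→Slot 1 ($90), Ridgeline→Slot 2 ($101), Nimbus→Slot 7 ($146), Kestrel→Slot 3 ($98) — total 130+107+90+101+146+98 = $672.
Row-greedy (each advertiser in turn takes its best remaining slot) gives $559, worse by 113.
Checked against all permutations: $672 is optimal.
Kestrel's own top slot is Slot 7 ($127), but forcing Kestrel→Slot 7 and reassigning the rest optimally gives only $631 — worse by 41.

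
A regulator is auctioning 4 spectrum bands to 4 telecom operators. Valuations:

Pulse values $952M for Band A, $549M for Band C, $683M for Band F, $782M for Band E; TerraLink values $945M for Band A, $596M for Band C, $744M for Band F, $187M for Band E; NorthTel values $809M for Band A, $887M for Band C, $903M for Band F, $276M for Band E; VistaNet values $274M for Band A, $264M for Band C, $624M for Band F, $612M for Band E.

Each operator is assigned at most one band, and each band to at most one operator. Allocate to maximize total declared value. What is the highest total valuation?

Optimal: Pulse→Band E ($782M), TerraLink→Band A ($945M), NorthTel→Band C ($887M), VistaNet→Band F ($624M) — total 782+945+887+624 = $3238M.
Row-greedy (each operator in turn takes its best remaining band) gives $3195M, worse by 43.

Max total: $3238M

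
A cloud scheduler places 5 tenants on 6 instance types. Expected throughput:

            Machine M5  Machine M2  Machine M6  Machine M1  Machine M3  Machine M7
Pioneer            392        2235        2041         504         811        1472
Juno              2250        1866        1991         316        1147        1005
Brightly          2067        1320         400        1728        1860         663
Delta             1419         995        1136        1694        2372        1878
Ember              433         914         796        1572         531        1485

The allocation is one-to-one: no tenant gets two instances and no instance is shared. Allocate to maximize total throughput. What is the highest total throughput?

Optimal: Pioneer→Machine M2 (2235 ops/s), Juno→Machine M6 (1991 ops/s), Brightly→Machine M5 (2067 ops/s), Delta→Machine M3 (2372 ops/s), Ember→Machine M1 (1572 ops/s) — total 2235+1991+2067+2372+1572 = 10237 ops/s.
Max-entry greedy (repeatedly take the single best remaining cell) gives 10070 ops/s, worse by 167.

Maximum total: 10237 ops/s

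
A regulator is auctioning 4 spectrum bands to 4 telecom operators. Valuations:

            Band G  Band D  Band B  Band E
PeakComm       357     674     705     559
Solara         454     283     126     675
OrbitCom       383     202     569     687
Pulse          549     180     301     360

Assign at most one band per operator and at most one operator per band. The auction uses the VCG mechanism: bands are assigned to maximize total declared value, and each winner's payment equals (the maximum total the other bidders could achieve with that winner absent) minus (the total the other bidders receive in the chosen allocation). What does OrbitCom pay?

OrbitCom pays $31M.

Efficient allocation: PeakComm→Band D ($674M), Solara→Band E ($675M), OrbitCom→Band B ($569M), Pulse→Band G ($549M); total welfare W = $2467M.
OrbitCom receives Band B at value $569M, so the others get W − 569 = $1898M.
Without OrbitCom: best allocation of the remaining 3 bidders over all 4 bands is PeakComm→Band B ($705M), Solara→Band E ($675M), Pulse→Band G ($549M), total $1929M.
VCG payment = (others' best without OrbitCom) − (others' welfare with OrbitCom) = 1929 − 1898 = $31M.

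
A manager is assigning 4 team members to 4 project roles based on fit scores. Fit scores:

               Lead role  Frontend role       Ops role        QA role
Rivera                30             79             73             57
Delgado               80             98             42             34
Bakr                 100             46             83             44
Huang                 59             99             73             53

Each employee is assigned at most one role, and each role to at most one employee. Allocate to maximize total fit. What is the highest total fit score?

Maximum total: 328 pts

Optimal: Rivera→QA role (57 pts), Delgado→Frontend role (98 pts), Bakr→Lead role (100 pts), Huang→Ops role (73 pts) — total 57+98+100+73 = 328 pts.
Max-entry greedy (repeatedly take the single best remaining cell) gives 306 pts, worse by 22.
Swapping Rivera↔Bakr (Rivera→Lead role 30 pts, Bakr→QA role 44 pts) loses 83.
Every other assignment is strictly worse.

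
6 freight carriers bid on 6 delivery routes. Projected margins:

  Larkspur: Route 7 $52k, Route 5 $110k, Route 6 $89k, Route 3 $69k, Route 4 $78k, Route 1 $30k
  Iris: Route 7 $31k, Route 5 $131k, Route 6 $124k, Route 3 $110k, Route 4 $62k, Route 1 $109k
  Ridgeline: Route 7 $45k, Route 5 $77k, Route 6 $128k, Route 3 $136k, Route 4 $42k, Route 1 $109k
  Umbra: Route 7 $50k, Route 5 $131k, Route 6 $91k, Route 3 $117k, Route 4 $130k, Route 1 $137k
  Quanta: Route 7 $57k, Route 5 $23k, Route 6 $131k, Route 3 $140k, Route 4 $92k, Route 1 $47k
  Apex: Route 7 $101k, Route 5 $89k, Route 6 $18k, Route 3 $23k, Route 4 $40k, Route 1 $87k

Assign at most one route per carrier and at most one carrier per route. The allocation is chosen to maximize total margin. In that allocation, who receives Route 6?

Ridgeline receives Route 6.

This is the linear assignment problem.
Optimal: Larkspur→Route 5 ($110k), Iris→Route 1 ($109k), Ridgeline→Route 6 ($128k), Umbra→Route 4 ($130k), Quanta→Route 3 ($140k), Apex→Route 7 ($101k) — total 110+109+128+130+140+101 = $718k.
Row-greedy (each carrier in turn takes its best remaining route) gives $700k, worse by 18.
Next-best assignment: Larkspur→Route 5, Iris→Route 1, Ridgeline→Route 3, Umbra→Route 4, Quanta→Route 6, Apex→Route 7 = $717k.
Swapping Quanta↔Iris (Quanta→Route 1 $47k, Iris→Route 3 $110k) loses 92.
Every other assignment is strictly worse.
Ridgeline's own top route is Route 3 ($136k), but forcing Ridgeline→Route 3 and reassigning the rest optimally gives only $717k — worse by 1.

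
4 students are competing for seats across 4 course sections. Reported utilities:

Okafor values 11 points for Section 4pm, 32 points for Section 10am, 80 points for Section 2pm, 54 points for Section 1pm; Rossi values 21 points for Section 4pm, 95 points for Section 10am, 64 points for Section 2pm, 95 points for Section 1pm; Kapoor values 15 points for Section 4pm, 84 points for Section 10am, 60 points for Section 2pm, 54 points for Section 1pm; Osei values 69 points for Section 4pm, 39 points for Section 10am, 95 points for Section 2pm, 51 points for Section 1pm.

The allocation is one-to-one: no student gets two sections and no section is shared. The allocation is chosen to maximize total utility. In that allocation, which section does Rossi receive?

Rossi receives Section 1pm.

Optimal: Okafor→Section 2pm (80 points), Rossi→Section 1pm (95 points), Kapoor→Section 10am (84 points), Osei→Section 4pm (69 points) — total 80+95+84+69 = 328 points.
Column-greedy (each section in turn goes to its best remaining student) gives 298 points, worse by 30.
Rossi's own top section is Section 10am (95 points), but forcing Rossi→Section 10am and reassigning the rest optimally gives only 298 points — worse by 30.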